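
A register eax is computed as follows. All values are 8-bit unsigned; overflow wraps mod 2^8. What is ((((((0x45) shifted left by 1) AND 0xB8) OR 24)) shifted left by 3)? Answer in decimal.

192

0x45 = 01000101
→ shifted left by 1 (mod 2^8) → 10001010 = 138
0xB8 = 10111000
→ AND → 10001000 = 136
24 = 00011000
→ OR → 10011000 = 152
→ shifted left by 3 (mod 2^8) → 11000000 = 192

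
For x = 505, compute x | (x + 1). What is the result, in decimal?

507

x = 111111001 = 505
x + 1 = 111111010
OR    = 111111011 = 507
(x | (x + 1) sets the lowest cleared bit.)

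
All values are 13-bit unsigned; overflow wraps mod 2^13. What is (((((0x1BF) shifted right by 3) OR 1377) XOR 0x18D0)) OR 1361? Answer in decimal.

7671

0x1BF = 0000110111111
→ shifted right by 3 → 0000000110111 = 55
1377 = 0010101100001
→ OR → 0010101110111 = 1399
0x18D0 = 1100011010000
→ XOR → 1110110100111 = 7591
1361 = 0010101010001
→ OR → 1110111110111 = 7671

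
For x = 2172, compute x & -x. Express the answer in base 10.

4

x = 100001111100 = 2172
-x (two's complement) = …011110000100
AND   = 000000000100 = 4
(x & -x isolates the lowest set bit of x.)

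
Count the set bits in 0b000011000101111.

7

n = 11000101111
Count the 1s: 1 + 1 + 1 + 1 + 1 + 1 + 1 = 7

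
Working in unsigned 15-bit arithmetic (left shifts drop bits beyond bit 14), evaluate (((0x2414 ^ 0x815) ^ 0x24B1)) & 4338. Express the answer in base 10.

0x2414 = 010010000010100
0x815 = 000100000010101
→ ^ → 010110000000001 = 11265
0x24B1 = 010010010110001
→ ^ → 000100010110000 = 2224
4338 = 001000011110010
→ & → 000000010110000 = 176

176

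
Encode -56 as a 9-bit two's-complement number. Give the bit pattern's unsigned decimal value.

56 in 9 bits: 000111000
Invert: 111000111
Add 1:  111001000 = 456
(Check: 2^9 - 56 = 512 - 56 = 456.)

456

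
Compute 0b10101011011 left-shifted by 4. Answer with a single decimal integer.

x = 000010101011011
shift left by 4 → 101010110110000 = 21936
(equivalently, 1371 × 2^4 = 1371 × 16)

21936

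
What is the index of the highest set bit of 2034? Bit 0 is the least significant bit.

10

2034 = 11111110010
The topmost 1 is at position 10 (since 2^10 = 1024 ≤ 2034 < 2048).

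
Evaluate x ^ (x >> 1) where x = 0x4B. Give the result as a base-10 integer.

110

x = 1001011 = 75
x>>1 = 0100101
XOR  = 1101110 = 110
(x ^ (x >> 1) gives the standard binary-reflected Gray code of x.)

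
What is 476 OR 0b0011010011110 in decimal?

476 = 00111011100
b = 11010011110
 OR → 11111011110 = 2014

2014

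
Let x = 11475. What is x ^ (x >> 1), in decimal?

x = 10110011010011 = 11475
x>>1 = 01011001101001
XOR  = 11101010111010 = 15034
(x ^ (x >> 1) gives the standard binary-reflected Gray code of x.)

15034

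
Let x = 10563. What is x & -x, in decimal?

x = 10100101000011 = 10563
-x (two's complement) = …01011010111101
AND   = 00000000000001 = 1
(x & -x isolates the lowest set bit of x.)

1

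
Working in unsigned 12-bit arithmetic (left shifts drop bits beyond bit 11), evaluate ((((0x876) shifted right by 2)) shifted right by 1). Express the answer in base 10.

270

0x876 = 100001110110
→ shifted right by 2 → 001000011101 = 541
→ shifted right by 1 → 000100001110 = 270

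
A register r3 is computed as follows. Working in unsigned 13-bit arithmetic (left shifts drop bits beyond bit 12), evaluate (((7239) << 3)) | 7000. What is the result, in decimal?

7032

7239 = 1110001000111
→ << 3 (mod 2^13) → 0001000111000 = 568
7000 = 1101101011000
→ | → 1101101111000 = 7032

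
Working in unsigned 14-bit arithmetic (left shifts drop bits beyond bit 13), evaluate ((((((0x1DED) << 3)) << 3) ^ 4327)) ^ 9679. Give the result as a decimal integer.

0x1DED = 01110111101101
→ << 3 (mod 2^14) → 10111101101000 = 12136
→ << 3 (mod 2^14) → 11101101000000 = 15168
4327 = 01000011100111
→ ^ → 10101110100111 = 11175
9679 = 10010111001111
→ ^ → 00111001101000 = 3688

3688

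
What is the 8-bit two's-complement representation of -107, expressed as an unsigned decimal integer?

107 in 8 bits: 01101011
Invert: 10010100
Add 1:  10010101 = 149
(Check: 2^8 - 107 = 256 - 107 = 149.)

149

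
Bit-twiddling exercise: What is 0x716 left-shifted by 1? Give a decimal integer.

0x716 = 011100010110
shift left by 1 → 111000101100 = 3628
(equivalently, 1814 × 2^1 = 1814 × 2)

3628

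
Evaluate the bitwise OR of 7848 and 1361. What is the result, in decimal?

8185

7848 = 1111010101000
1361 = 0010101010001
 OR → 1111111111001 = 8185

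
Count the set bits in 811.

811 = 1100101011
Count the 1s: 1 + 1 + 1 + 1 + 1 + 1 = 6

6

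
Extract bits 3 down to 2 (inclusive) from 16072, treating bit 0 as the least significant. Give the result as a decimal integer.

2

v = 11111011001000
Shift right by 2: 111110110010
Mask low 2 bits: 10 = 2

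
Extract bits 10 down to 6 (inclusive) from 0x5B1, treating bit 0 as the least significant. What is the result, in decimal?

v = 0010110110001
Shift right by 6: 0010110
Mask low 5 bits: 10110 = 22

22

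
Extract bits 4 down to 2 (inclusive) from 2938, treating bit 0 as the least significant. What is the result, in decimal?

v = 00101101111010
Shift right by 2: 001011011110
Mask low 3 bits: 110 = 6

6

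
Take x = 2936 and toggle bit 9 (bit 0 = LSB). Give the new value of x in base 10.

2424

x = 101101111000
bit 9 is currently 1; toggle it via x ^ (1 << 9) = x ^ 512
→ 100101111000 = 2424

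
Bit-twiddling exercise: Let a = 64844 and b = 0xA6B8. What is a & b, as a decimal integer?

64844 = 1111110101001100
0xA6B8 = 1010011010111000
AND → 1010010000001000 = 41992

41992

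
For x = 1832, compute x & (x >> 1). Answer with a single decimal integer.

x = 11100101000 = 1832
x>>1 = 01110010100
AND  = 01100000000 = 768
(x & (x >> 1) has a 1 wherever x has two consecutive 1 bits.)

768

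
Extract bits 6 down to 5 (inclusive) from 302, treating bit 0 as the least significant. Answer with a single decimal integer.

v = 100101110
Shift right by 5: 1001
Mask low 2 bits: 01 = 1

1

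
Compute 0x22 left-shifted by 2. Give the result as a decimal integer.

136

0x22 = 00100010
shift left by 2 → 10001000 = 136
(equivalently, 34 × 2^2 = 34 × 4)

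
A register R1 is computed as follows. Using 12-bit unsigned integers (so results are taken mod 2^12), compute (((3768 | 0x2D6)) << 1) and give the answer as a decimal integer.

3768 = 111010111000
0x2D6 = 001011010110
→ | → 111011111110 = 3838
→ << 1 (mod 2^12) → 110111111100 = 3580

3580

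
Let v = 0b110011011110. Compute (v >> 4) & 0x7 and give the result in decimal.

v = 110011011110
Shift right by 4: 11001101
Mask low 3 bits: 101 = 5

5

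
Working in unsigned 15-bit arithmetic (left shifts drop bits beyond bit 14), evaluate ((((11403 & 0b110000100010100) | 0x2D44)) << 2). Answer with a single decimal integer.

13584

11403 = 010110010001011
0b110000100010100 = 110000100010100
→ & → 010000000000000 = 8192
0x2D44 = 010110101000100
→ | → 010110101000100 = 11588
→ << 2 (mod 2^15) → 011010100010000 = 13584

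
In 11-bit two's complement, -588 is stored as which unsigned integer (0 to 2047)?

1460

588 in 11 bits: 01001001100
Invert: 10110110011
Add 1:  10110110100 = 1460
(Check: 2^11 - 588 = 2048 - 588 = 1460.)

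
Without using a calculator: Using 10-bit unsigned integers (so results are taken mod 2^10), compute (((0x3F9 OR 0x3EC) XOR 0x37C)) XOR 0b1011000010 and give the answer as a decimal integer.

579

0x3F9 = 1111111001
0x3EC = 1111101100
→ OR → 1111111101 = 1021
0x37C = 1101111100
→ XOR → 0010000001 = 129
0b1011000010 = 1011000010
→ XOR → 1001000011 = 579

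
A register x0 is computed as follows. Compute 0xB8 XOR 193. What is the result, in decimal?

0xB8 = 10111000
193 = 11000001
XOR → 01111001 = 121

121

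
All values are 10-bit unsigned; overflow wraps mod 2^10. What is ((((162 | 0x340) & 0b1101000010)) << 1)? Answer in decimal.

162 = 0010100010
0x340 = 1101000000
→ | → 1111100010 = 994
0b1101000010 = 1101000010
→ & → 1101000010 = 834
→ << 1 (mod 2^10) → 1010000100 = 644

644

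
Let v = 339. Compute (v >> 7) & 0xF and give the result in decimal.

2

v = 00101010011
Shift right by 7: 0010
Mask low 4 bits: 0010 = 2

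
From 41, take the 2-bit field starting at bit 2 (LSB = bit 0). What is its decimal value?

v = 00101001
Shift right by 2: 001010
Mask low 2 bits: 10 = 2

2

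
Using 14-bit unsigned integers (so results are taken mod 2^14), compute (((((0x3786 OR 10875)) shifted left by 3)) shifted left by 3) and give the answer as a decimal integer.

16320

0x3786 = 11011110000110
10875 = 10101001111011
→ OR → 11111111111111 = 16383
→ shifted left by 3 (mod 2^14) → 11111111111000 = 16376
→ shifted left by 3 (mod 2^14) → 11111111000000 = 16320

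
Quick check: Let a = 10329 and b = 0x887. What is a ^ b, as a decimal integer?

8414

10329 = 10100001011001
0x887 = 00100010000111
XOR → 10000011011110 = 8414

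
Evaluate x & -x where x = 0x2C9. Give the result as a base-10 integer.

1

x = 1011001001 = 713
-x (two's complement) = …0100110111
AND   = 0000000001 = 1
(x & -x isolates the lowest set bit of x.)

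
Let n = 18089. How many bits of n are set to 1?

7

18089 = 100011010101001
Count the 1s: 1 + 1 + 1 + 1 + 1 + 1 + 1 = 7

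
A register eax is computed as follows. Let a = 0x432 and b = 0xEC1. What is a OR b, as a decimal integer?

0x432 = 010000110010
0xEC1 = 111011000001
 OR → 111011110011 = 3827

3827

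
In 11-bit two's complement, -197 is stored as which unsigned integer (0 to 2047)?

197 in 11 bits: 00011000101
Invert: 11100111010
Add 1:  11100111011 = 1851
(Check: 2^11 - 197 = 2048 - 197 = 1851.)

1851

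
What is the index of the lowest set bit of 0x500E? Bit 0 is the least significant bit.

0x500E = 101000000001110
Trailing zeros: 1, so the lowest set bit is bit 1 (value 2).

1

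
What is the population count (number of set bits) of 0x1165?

6

0x1165 = 1000101100101
Count the 1s: 1 + 1 + 1 + 1 + 1 + 1 = 6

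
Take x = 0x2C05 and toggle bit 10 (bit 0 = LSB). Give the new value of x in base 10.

10245

x = 10110000000101
bit 10 is currently 1; toggle it via x ^ (1 << 10) = x ^ 1024
→ 10100000000101 = 10245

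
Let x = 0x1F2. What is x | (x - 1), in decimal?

499

x = 111110010 = 498
x - 1 = 111110001
OR    = 111110011 = 499
(x | (x - 1) sets all bits below the lowest set bit.)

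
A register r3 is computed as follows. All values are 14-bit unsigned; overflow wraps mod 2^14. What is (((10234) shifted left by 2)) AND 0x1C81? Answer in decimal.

10234 = 10011111111010
→ shifted left by 2 (mod 2^14) → 01111111101000 = 8168
0x1C81 = 01110010000001
→ AND → 01110010000000 = 7296

7296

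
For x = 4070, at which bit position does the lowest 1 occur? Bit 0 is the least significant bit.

1

4070 = 111111100110
Trailing zeros: 1, so the lowest set bit is bit 1 (value 2).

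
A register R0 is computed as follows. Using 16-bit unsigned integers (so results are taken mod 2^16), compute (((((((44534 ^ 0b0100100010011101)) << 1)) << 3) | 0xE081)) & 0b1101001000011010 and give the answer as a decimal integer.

44534 = 1010110111110110
0b0100100010011101 = 0100100010011101
→ ^ → 1110010101101011 = 58731
→ << 1 (mod 2^16) → 1100101011010110 = 51926
→ << 3 (mod 2^16) → 0101011010110000 = 22192
0xE081 = 1110000010000001
→ | → 1111011010110001 = 63153
0b1101001000011010 = 1101001000011010
→ & → 1101001000010000 = 53776

53776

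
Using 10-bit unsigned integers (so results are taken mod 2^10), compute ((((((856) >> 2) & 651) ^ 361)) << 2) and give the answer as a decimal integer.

856 = 1101011000
→ >> 2 → 0011010110 = 214
651 = 1010001011
→ & → 0010000010 = 130
361 = 0101101001
→ ^ → 0111101011 = 491
→ << 2 (mod 2^10) → 1110101100 = 940

940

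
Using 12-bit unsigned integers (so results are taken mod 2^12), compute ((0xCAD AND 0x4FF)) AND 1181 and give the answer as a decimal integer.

1165

0xCAD = 110010101101
0x4FF = 010011111111
→ AND → 010010101101 = 1197
1181 = 010010011101
→ AND → 010010001101 = 1165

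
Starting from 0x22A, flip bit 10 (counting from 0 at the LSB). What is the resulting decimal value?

1578

x = 01000101010
bit 10 is currently 0; toggle it via x ^ (1 << 10) = x ^ 1024
→ 11000101010 = 1578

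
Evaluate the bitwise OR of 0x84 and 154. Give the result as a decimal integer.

158

0x84 = 10000100
154 = 10011010
 OR → 10011110 = 158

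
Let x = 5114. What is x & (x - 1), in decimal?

5112

x = 1001111111010 = 5114
x - 1 = 1001111111001
AND   = 1001111111000 = 5112
(x & (x - 1) clears the lowest set bit of x.)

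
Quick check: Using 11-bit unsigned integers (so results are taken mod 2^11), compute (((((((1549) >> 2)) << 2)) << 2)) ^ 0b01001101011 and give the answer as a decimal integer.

1549 = 11000001101
→ >> 2 → 00110000011 = 387
→ << 2 (mod 2^11) → 11000001100 = 1548
→ << 2 (mod 2^11) → 00000110000 = 48
0b01001101011 = 01001101011
→ ^ → 01001011011 = 603

603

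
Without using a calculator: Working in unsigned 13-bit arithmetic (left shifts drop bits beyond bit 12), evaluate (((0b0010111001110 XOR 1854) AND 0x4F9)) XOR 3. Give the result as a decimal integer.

0b0010111001110 = 0010111001110
1854 = 0011100111110
→ XOR → 0001011110000 = 752
0x4F9 = 0010011111001
→ AND → 0000011110000 = 240
3 = 0000000000011
→ XOR → 0000011110011 = 243

243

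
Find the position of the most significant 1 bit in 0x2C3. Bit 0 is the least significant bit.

9

0x2C3 = 1011000011
The topmost 1 is at position 9 (since 2^9 = 512 ≤ 707 < 1024).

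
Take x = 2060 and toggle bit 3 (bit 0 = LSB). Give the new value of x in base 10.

2052

x = 100000001100
bit 3 is currently 1; toggle it via x ^ (1 << 3) = x ^ 8
→ 100000000100 = 2052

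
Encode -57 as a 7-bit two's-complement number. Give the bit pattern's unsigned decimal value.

71

57 in 7 bits: 0111001
Invert: 1000110
Add 1:  1000111 = 71
(Check: 2^7 - 57 = 128 - 57 = 71.)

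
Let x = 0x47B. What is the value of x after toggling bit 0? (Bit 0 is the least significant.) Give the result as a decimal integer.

x = 0010001111011
bit 0 is currently 1; toggle it via x ^ (1 << 0) = x ^ 1
→ 0010001111010 = 1146

1146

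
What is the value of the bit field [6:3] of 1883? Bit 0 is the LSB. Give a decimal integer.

v = 11101011011
Shift right by 3: 11101011
Mask low 4 bits: 1011 = 11

11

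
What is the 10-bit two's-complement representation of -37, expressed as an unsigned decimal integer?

37 in 10 bits: 0000100101
Invert: 1111011010
Add 1:  1111011011 = 987
(Check: 2^10 - 37 = 1024 - 37 = 987.)

987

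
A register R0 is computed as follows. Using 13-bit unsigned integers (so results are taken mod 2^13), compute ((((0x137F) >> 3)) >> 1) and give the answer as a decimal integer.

311

0x137F = 1001101111111
→ >> 3 → 0001001101111 = 623
→ >> 1 → 0000100110111 = 311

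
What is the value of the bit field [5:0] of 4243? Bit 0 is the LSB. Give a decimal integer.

19

v = 01000010010011
Shift right by 0: 01000010010011
Mask low 6 bits: 010011 = 19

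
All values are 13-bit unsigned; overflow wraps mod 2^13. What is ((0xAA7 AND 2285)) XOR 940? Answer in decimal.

2825

0xAA7 = 0101010100111
2285 = 0100011101101
→ AND → 0100010100101 = 2213
940 = 0001110101100
→ XOR → 0101100001001 = 2825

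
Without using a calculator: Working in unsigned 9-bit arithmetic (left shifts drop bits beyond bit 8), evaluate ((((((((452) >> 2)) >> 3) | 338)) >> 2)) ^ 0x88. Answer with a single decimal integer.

452 = 111000100
→ >> 2 → 001110001 = 113
→ >> 3 → 000001110 = 14
338 = 101010010
→ | → 101011110 = 350
→ >> 2 → 001010111 = 87
0x88 = 010001000
→ ^ → 011011111 = 223

223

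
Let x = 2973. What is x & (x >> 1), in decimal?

x = 101110011101 = 2973
x>>1 = 010111001110
AND  = 000110001100 = 396
(x & (x >> 1) has a 1 wherever x has two consecutive 1 bits.)

396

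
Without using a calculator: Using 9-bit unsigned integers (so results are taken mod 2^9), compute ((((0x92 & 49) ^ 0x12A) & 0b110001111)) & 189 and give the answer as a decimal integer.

0x92 = 010010010
49 = 000110001
→ & → 000010000 = 16
0x12A = 100101010
→ ^ → 100111010 = 314
0b110001111 = 110001111
→ & → 100001010 = 266
189 = 010111101
→ & → 000001000 = 8

8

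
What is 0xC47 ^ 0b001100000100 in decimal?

0xC47 = 110001000111
b = 001100000100
XOR → 111101000011 = 3907

3907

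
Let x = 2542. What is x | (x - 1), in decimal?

x = 100111101110 = 2542
x - 1 = 100111101101
OR    = 100111101111 = 2543
(x | (x - 1) sets all bits below the lowest set bit.)

2543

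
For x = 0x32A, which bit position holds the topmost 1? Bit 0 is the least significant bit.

9

0x32A = 1100101010
The topmost 1 is at position 9 (since 2^9 = 512 ≤ 810 < 1024).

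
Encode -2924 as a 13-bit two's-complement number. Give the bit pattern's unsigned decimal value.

5268

2924 in 13 bits: 0101101101100
Invert: 1010010010011
Add 1:  1010010010100 = 5268
(Check: 2^13 - 2924 = 8192 - 2924 = 5268.)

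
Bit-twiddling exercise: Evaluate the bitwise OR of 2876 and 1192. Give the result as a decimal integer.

2876 = 101100111100
1192 = 010010101000
 OR → 111110111100 = 4028

4028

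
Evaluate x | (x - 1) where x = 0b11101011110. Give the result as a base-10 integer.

x = 11101011110 = 1886
x - 1 = 11101011101
OR    = 11101011111 = 1887
(x | (x - 1) sets all bits below the lowest set bit.)

1887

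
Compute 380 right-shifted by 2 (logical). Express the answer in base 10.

380 = 101111100
shift right by 2 → 001011111 = 95
(equivalently, floor(380 / 4))

95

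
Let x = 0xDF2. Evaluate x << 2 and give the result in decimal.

14280

0xDF2 = 00110111110010
shift left by 2 → 11011111001000 = 14280
(equivalently, 3570 × 2^2 = 3570 × 4)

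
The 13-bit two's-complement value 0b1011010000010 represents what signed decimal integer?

-2430

pattern = 1011010000010 (MSB is 1 ⇒ negative)
Invert: 0100101111101, add 1 → 0100101111110 = 2430, so the value is -2430.
(Equivalently: 5762 - 2^13 = 5762 - 8192 = -2430.)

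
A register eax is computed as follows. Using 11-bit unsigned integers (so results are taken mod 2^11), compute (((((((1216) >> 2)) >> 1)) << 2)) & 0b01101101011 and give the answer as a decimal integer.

1216 = 10011000000
→ >> 2 → 00100110000 = 304
→ >> 1 → 00010011000 = 152
→ << 2 (mod 2^11) → 01001100000 = 608
0b01101101011 = 01101101011
→ & → 01001100000 = 608

608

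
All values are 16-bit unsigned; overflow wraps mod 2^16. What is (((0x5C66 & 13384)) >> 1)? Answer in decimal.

0x5C66 = 0101110001100110
13384 = 0011010001001000
→ & → 0001010001000000 = 5184
→ >> 1 → 0000101000100000 = 2592

2592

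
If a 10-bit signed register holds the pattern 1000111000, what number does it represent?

-456

pattern = 1000111000 (MSB is 1 ⇒ negative)
Invert: 0111000111, add 1 → 0111001000 = 456, so the value is -456.
(Equivalently: 568 - 2^10 = 568 - 1024 = -456.)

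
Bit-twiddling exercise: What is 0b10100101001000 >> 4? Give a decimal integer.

x = 10100101001000
shift right by 4 → 00001010010100 = 660
(equivalently, floor(10568 / 16))

660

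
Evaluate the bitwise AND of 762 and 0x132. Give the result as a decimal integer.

762 = 1011111010
0x132 = 0100110010
AND → 0000110010 = 50

50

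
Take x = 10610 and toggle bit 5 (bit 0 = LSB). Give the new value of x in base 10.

10578

x = 010100101110010
bit 5 is currently 1; toggle it via x ^ (1 << 5) = x ^ 32
→ 010100101010010 = 10578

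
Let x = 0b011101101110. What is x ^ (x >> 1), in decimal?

1241

x = 11101101110 = 1902
x>>1 = 01110110111
XOR  = 10011011001 = 1241
(x ^ (x >> 1) gives the standard binary-reflected Gray code of x.)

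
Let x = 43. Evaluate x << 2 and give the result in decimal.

172

43 = 00101011
shift left by 2 → 10101100 = 172
(equivalently, 43 × 2^2 = 43 × 4)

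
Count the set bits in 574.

574 = 1000111110
Count the 1s: 1 + 1 + 1 + 1 + 1 + 1 = 6

6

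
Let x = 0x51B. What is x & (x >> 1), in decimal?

x = 10100011011 = 1307
x>>1 = 01010001101
AND  = 00000001001 = 9
(x & (x >> 1) has a 1 wherever x has two consecutive 1 bits.)

9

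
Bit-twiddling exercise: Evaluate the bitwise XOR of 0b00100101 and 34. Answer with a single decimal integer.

a = 100101
34 = 100010
XOR → 000111 = 7

7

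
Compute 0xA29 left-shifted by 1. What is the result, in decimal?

5202

0xA29 = 0101000101001
shift left by 1 → 1010001010010 = 5202
(equivalently, 2601 × 2^1 = 2601 × 2)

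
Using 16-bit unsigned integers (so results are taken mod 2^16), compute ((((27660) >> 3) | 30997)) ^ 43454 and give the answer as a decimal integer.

54315

27660 = 0110110000001100
→ >> 3 → 0000110110000001 = 3457
30997 = 0111100100010101
→ | → 0111110110010101 = 32149
43454 = 1010100110111110
→ ^ → 1101010000101011 = 54315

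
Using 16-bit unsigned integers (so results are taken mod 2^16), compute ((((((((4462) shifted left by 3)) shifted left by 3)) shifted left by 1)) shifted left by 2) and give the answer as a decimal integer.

4462 = 0001000101101110
→ shifted left by 3 (mod 2^16) → 1000101101110000 = 35696
→ shifted left by 3 (mod 2^16) → 0101101110000000 = 23424
→ shifted left by 1 (mod 2^16) → 1011011100000000 = 46848
→ shifted left by 2 (mod 2^16) → 1101110000000000 = 56320

56320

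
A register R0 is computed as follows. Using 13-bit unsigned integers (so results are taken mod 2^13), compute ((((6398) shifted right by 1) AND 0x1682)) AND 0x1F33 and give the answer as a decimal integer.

1026

6398 = 1100011111110
→ shifted right by 1 → 0110001111111 = 3199
0x1682 = 1011010000010
→ AND → 0010000000010 = 1026
0x1F33 = 1111100110011
→ AND → 0010000000010 = 1026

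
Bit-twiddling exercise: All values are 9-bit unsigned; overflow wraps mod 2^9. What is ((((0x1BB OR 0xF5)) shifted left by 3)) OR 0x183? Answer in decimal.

0x1BB = 110111011
0xF5 = 011110101
→ OR → 111111111 = 511
→ shifted left by 3 (mod 2^9) → 111111000 = 504
0x183 = 110000011
→ OR → 111111011 = 507

507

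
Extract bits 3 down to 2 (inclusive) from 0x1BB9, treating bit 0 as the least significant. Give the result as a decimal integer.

2

v = 1101110111001
Shift right by 2: 11011101110
Mask low 2 bits: 10 = 2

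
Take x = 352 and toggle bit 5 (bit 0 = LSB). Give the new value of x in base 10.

320

x = 0101100000
bit 5 is currently 1; toggle it via x ^ (1 << 5) = x ^ 32
→ 0101000000 = 320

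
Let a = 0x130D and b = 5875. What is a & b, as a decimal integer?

4609

0x130D = 1001100001101
5875 = 1011011110011
AND → 1001000000001 = 4609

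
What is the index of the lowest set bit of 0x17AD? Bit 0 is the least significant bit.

0x17AD = 1011110101101
Trailing zeros: 0, so the lowest set bit is bit 0 (value 1).

0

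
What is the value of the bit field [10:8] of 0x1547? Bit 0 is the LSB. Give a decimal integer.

5

v = 1010101000111
Shift right by 8: 10101
Mask low 3 bits: 101 = 5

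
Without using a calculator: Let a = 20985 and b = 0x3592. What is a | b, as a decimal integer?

30203

20985 = 101000111111001
0x3592 = 011010110010010
 OR → 111010111111011 = 30203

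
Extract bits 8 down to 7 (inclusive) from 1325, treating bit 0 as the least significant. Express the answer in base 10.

2

v = 010100101101
Shift right by 7: 01010
Mask low 2 bits: 10 = 2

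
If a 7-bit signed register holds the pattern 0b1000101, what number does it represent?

pattern = 1000101 (MSB is 1 ⇒ negative)
Invert: 0111010, add 1 → 0111011 = 59, so the value is -59.
(Equivalently: 69 - 2^7 = 69 - 128 = -59.)

-59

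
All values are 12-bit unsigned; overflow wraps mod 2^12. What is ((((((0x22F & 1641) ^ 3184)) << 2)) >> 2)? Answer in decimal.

0x22F = 001000101111
1641 = 011001101001
→ & → 001000101001 = 553
3184 = 110001110000
→ ^ → 111001011001 = 3673
→ << 2 (mod 2^12) → 100101100100 = 2404
→ >> 2 → 001001011001 = 601

601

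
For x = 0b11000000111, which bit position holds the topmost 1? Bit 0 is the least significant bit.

10

0b11000000111 = 11000000111
The topmost 1 is at position 10 (since 2^10 = 1024 ≤ 1543 < 2048).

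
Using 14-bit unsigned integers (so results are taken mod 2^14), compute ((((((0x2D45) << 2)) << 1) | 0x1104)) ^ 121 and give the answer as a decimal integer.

0x2D45 = 10110101000101
→ << 2 (mod 2^14) → 11010100010100 = 13588
→ << 1 (mod 2^14) → 10101000101000 = 10792
0x1104 = 01000100000100
→ | → 11101100101100 = 15148
121 = 00000001111001
→ ^ → 11101101010101 = 15189

15189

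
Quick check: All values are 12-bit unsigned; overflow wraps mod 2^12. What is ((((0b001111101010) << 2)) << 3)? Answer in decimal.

0b001111101010 = 001111101010
→ << 2 (mod 2^12) → 111110101000 = 4008
→ << 3 (mod 2^12) → 110101000000 = 3392

3392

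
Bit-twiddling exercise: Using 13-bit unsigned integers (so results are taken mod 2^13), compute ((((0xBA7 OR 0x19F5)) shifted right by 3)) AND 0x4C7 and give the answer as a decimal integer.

70

0xBA7 = 0101110100111
0x19F5 = 1100111110101
→ OR → 1101111110111 = 7159
→ shifted right by 3 → 0001101111110 = 894
0x4C7 = 0010011000111
→ AND → 0000001000110 = 70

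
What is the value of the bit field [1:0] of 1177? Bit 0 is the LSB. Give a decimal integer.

v = 010010011001
Shift right by 0: 010010011001
Mask low 2 bits: 01 = 1

1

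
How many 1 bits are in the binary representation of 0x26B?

0x26B = 1001101011
Count the 1s: 1 + 1 + 1 + 1 + 1 + 1 = 6

6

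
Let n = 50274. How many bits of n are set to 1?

50274 = 1100010001100010
Count the 1s: 1 + 1 + 1 + 1 + 1 + 1 = 6

6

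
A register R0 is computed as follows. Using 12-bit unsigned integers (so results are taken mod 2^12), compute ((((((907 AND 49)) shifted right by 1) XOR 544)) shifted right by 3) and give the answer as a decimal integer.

907 = 001110001011
49 = 000000110001
→ AND → 000000000001 = 1
→ shifted right by 1 → 000000000000 = 0
544 = 001000100000
→ XOR → 001000100000 = 544
→ shifted right by 3 → 000001000100 = 68

68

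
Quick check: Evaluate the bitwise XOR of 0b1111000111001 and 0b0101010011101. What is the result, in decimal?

5284

a = 1111000111001
b = 0101010011101
XOR → 1010010100100 = 5284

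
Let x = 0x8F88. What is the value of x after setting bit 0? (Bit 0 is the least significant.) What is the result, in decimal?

x = 1000111110001000
bit 0 is currently 0; set it via x | (1 << 0) = x | 1
→ 1000111110001001 = 36745

36745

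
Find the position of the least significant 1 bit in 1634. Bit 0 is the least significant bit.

1634 = 11001100010
Trailing zeros: 1, so the lowest set bit is bit 1 (value 2).

1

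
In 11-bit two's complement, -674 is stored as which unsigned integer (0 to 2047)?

1374

674 in 11 bits: 01010100010
Invert: 10101011101
Add 1:  10101011110 = 1374
(Check: 2^11 - 674 = 2048 - 674 = 1374.)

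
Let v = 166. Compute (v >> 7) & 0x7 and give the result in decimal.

v = 00010100110
Shift right by 7: 0001
Mask low 3 bits: 001 = 1

1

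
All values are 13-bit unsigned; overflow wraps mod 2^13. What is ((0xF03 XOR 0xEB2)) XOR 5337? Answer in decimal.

0xF03 = 0111100000011
0xEB2 = 0111010110010
→ XOR → 0000110110001 = 433
5337 = 1010011011001
→ XOR → 1010101101000 = 5480

5480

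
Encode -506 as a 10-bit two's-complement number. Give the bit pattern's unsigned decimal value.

518

506 in 10 bits: 0111111010
Invert: 1000000101
Add 1:  1000000110 = 518
(Check: 2^10 - 506 = 1024 - 506 = 518.)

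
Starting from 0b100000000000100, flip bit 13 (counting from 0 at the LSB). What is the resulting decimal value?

24580

x = 100000000000100
bit 13 is currently 0; toggle it via x ^ (1 << 13) = x ^ 8192
→ 110000000000100 = 24580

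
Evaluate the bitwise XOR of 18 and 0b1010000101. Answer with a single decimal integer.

663

18 = 0000010010
b = 1010000101
XOR → 1010010111 = 663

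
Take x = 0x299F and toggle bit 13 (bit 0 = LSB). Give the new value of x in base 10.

x = 10100110011111
bit 13 is currently 1; toggle it via x ^ (1 << 13) = x ^ 8192
→ 00100110011111 = 2463

2463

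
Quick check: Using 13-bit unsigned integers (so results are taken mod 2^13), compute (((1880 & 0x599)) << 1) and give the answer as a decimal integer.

2608

1880 = 0011101011000
0x599 = 0010110011001
→ & → 0010100011000 = 1304
→ << 1 (mod 2^13) → 0101000110000 = 2608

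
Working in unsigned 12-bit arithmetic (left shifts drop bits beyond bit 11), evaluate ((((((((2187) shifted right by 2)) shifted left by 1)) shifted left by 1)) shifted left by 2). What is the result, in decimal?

544

2187 = 100010001011
→ shifted right by 2 → 001000100010 = 546
→ shifted left by 1 (mod 2^12) → 010001000100 = 1092
→ shifted left by 1 (mod 2^12) → 100010001000 = 2184
→ shifted left by 2 (mod 2^12) → 001000100000 = 544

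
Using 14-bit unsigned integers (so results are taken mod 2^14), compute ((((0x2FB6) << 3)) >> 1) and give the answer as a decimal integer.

0x2FB6 = 10111110110110
→ << 3 (mod 2^14) → 11110110110000 = 15792
→ >> 1 → 01111011011000 = 7896

7896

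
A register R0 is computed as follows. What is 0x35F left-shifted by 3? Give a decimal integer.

0x35F = 0001101011111
shift left by 3 → 1101011111000 = 6904
(equivalently, 863 × 2^3 = 863 × 8)

6904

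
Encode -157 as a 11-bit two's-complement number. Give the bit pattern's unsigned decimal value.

157 in 11 bits: 00010011101
Invert: 11101100010
Add 1:  11101100011 = 1891
(Check: 2^11 - 157 = 2048 - 157 = 1891.)

1891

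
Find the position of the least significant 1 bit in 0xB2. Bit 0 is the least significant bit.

0xB2 = 10110010
Trailing zeros: 1, so the lowest set bit is bit 1 (value 2).

1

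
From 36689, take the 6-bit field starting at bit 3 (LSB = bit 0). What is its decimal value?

42

v = 1000111101010001
Shift right by 3: 1000111101010
Mask low 6 bits: 101010 = 42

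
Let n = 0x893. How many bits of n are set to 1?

0x893 = 100010010011
Count the 1s: 1 + 1 + 1 + 1 + 1 = 5

5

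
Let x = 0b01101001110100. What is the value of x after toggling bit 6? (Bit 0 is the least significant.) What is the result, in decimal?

6708

x = 01101001110100
bit 6 is currently 1; toggle it via x ^ (1 << 6) = x ^ 64
→ 01101000110100 = 6708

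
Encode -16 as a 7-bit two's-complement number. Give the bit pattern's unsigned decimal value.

16 in 7 bits: 0010000
Invert: 1101111
Add 1:  1110000 = 112
(Check: 2^7 - 16 = 128 - 16 = 112.)

112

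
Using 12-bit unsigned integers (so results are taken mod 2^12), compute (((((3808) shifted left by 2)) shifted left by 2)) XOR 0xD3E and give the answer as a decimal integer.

830

3808 = 111011100000
→ shifted left by 2 (mod 2^12) → 101110000000 = 2944
→ shifted left by 2 (mod 2^12) → 111000000000 = 3584
0xD3E = 110100111110
→ XOR → 001100111110 = 830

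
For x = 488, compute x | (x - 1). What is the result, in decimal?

x = 111101000 = 488
x - 1 = 111100111
OR    = 111101111 = 495
(x | (x - 1) sets all bits below the lowest set bit.)

495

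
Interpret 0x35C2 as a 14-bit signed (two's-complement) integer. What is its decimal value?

pattern = 11010111000010 (MSB is 1 ⇒ negative)
Invert: 00101000111101, add 1 → 00101000111110 = 2622, so the value is -2622.
(Equivalently: 13762 - 2^14 = 13762 - 16384 = -2622.)

-2622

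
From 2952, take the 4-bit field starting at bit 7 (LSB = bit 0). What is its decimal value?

7

v = 101110001000
Shift right by 7: 10111
Mask low 4 bits: 0111 = 7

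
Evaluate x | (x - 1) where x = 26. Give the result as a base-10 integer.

27

x = 11010 = 26
x - 1 = 11001
OR    = 11011 = 27
(x | (x - 1) sets all bits below the lowest set bit.)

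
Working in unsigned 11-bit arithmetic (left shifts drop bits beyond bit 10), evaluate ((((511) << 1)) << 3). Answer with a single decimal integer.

511 = 00111111111
→ << 1 (mod 2^11) → 01111111110 = 1022
→ << 3 (mod 2^11) → 11111110000 = 2032

2032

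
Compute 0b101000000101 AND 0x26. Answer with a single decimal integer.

a = 101000000101
0x26 = 000000100110
AND → 000000000100 = 4

4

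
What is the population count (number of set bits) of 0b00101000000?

2

n = 101000000
Count the 1s: 1 + 1 = 2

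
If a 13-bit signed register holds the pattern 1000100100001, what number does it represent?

pattern = 1000100100001 (MSB is 1 ⇒ negative)
Invert: 0111011011110, add 1 → 0111011011111 = 3807, so the value is -3807.
(Equivalently: 4385 - 2^13 = 4385 - 8192 = -3807.)

-3807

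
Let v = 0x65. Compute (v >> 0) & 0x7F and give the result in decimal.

101

v = 01100101
Shift right by 0: 01100101
Mask low 7 bits: 1100101 = 101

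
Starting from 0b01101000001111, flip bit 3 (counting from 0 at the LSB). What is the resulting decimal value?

x = 01101000001111
bit 3 is currently 1; toggle it via x ^ (1 << 3) = x ^ 8
→ 01101000000111 = 6663

6663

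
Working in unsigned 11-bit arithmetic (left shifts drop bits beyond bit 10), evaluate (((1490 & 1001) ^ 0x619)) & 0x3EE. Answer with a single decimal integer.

1490 = 10111010010
1001 = 01111101001
→ & → 00111000000 = 448
0x619 = 11000011001
→ ^ → 11111011001 = 2009
0x3EE = 01111101110
→ & → 01111001000 = 968

968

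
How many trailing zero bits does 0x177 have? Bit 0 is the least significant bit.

0

0x177 = 101110111
Trailing zeros: 0, so the lowest set bit is bit 0 (value 1).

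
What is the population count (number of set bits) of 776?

776 = 1100001000
Count the 1s: 1 + 1 + 1 = 3

3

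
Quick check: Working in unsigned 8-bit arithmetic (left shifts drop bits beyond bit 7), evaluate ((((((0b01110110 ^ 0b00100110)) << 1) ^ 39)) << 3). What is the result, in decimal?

56

0b01110110 = 01110110
0b00100110 = 00100110
→ ^ → 01010000 = 80
→ << 1 (mod 2^8) → 10100000 = 160
39 = 00100111
→ ^ → 10000111 = 135
→ << 3 (mod 2^8) → 00111000 = 56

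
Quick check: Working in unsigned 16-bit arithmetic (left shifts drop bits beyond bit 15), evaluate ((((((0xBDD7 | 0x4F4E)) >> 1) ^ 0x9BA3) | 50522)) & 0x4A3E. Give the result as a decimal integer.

16414

0xBDD7 = 1011110111010111
0x4F4E = 0100111101001110
→ | → 1111111111011111 = 65503
→ >> 1 → 0111111111101111 = 32751
0x9BA3 = 1001101110100011
→ ^ → 1110010001001100 = 58444
50522 = 1100010101011010
→ | → 1110010101011110 = 58718
0x4A3E = 0100101000111110
→ & → 0100000000011110 = 16414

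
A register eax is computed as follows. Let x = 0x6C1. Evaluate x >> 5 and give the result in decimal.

0x6C1 = 11011000001
shift right by 5 → 00000110110 = 54
(equivalently, floor(1729 / 32))

54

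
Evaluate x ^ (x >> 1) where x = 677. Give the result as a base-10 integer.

x = 1010100101 = 677
x>>1 = 0101010010
XOR  = 1111110111 = 1015
(x ^ (x >> 1) gives the standard binary-reflected Gray code of x.)

1015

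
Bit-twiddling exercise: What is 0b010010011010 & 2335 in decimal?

26

a = 010010011010
2335 = 100100011111
AND → 000000011010 = 26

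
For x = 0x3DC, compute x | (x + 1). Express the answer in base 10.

x = 1111011100 = 988
x + 1 = 1111011101
OR    = 1111011101 = 989
(x | (x + 1) sets the lowest cleared bit.)

989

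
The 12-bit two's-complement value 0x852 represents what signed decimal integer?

pattern = 100001010010 (MSB is 1 ⇒ negative)
Invert: 011110101101, add 1 → 011110101110 = 1966, so the value is -1966.
(Equivalently: 2130 - 2^12 = 2130 - 4096 = -1966.)

-1966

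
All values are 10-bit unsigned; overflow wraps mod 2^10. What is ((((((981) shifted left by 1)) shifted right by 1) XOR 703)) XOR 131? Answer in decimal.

981 = 1111010101
→ shifted left by 1 (mod 2^10) → 1110101010 = 938
→ shifted right by 1 → 0111010101 = 469
703 = 1010111111
→ XOR → 1101101010 = 874
131 = 0010000011
→ XOR → 1111101001 = 1001

1001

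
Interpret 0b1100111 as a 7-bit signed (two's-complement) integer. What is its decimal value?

pattern = 1100111 (MSB is 1 ⇒ negative)
Invert: 0011000, add 1 → 0011001 = 25, so the value is -25.
(Equivalently: 103 - 2^7 = 103 - 128 = -25.)

-25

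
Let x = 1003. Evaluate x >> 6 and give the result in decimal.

15

1003 = 1111101011
shift right by 6 → 0000001111 = 15
(equivalently, floor(1003 / 64))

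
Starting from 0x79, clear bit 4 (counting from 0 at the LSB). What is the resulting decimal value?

x = 01111001
bit 4 is currently 1; clear it via x & ~(1 << 4) = x & ~16
→ 01101001 = 105

105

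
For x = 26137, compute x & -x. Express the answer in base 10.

x = 110011000011001 = 26137
-x (two's complement) = …001100111100111
AND   = 000000000000001 = 1
(x & -x isolates the lowest set bit of x.)

1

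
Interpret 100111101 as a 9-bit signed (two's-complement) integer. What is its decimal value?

-195

pattern = 100111101 (MSB is 1 ⇒ negative)
Invert: 011000010, add 1 → 011000011 = 195, so the value is -195.
(Equivalently: 317 - 2^9 = 317 - 512 = -195.)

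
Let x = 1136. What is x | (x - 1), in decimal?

1151

x = 10001110000 = 1136
x - 1 = 10001101111
OR    = 10001111111 = 1151
(x | (x - 1) sets all bits below the lowest set bit.)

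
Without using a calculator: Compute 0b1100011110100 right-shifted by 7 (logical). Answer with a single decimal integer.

49

x = 1100011110100
shift right by 7 → 0000000110001 = 49
(equivalently, floor(6388 / 128))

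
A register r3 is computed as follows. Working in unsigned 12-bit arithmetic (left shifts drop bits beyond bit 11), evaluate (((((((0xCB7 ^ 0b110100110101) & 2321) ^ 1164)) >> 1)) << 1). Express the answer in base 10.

0xCB7 = 110010110111
0b110100110101 = 110100110101
→ ^ → 000110000010 = 386
2321 = 100100010001
→ & → 000100000000 = 256
1164 = 010010001100
→ ^ → 010110001100 = 1420
→ >> 1 → 001011000110 = 710
→ << 1 (mod 2^12) → 010110001100 = 1420

1420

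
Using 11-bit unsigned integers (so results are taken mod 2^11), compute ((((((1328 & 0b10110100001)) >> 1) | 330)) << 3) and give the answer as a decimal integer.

1744

1328 = 10100110000
0b10110100001 = 10110100001
→ & → 10100100000 = 1312
→ >> 1 → 01010010000 = 656
330 = 00101001010
→ | → 01111011010 = 986
→ << 3 (mod 2^11) → 11011010000 = 1744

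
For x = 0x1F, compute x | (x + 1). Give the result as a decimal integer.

x = 011111 = 31
x + 1 = 100000
OR    = 111111 = 63
(x | (x + 1) sets the lowest cleared bit.)

63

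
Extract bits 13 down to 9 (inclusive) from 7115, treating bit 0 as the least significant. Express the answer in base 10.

13

v = 01101111001011
Shift right by 9: 01101
Mask low 5 bits: 01101 = 13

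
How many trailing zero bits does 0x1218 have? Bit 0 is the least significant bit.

3

0x1218 = 1001000011000
Trailing zeros: 3, so the lowest set bit is bit 3 (value 8).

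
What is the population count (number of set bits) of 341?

341 = 101010101
Count the 1s: 1 + 1 + 1 + 1 + 1 = 5

5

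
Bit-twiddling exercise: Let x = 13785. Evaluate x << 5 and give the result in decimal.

13785 = 0000011010111011001
shift left by 5 → 1101011101100100000 = 441120
(equivalently, 13785 × 2^5 = 13785 × 32)

441120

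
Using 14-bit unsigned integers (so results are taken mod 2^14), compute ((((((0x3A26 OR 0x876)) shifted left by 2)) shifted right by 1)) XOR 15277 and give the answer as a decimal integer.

12097

0x3A26 = 11101000100110
0x876 = 00100001110110
→ OR → 11101001110110 = 14966
→ shifted left by 2 (mod 2^14) → 10100111011000 = 10712
→ shifted right by 1 → 01010011101100 = 5356
15277 = 11101110101101
→ XOR → 10111101000001 = 12097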